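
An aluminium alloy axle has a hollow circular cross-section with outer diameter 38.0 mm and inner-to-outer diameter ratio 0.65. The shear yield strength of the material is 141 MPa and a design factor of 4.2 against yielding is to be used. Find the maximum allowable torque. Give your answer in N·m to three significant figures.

τ_allow = 141/4.2 = 33.57 MPa.
For a hollow shaft T_allow = τ_allow·πd_o³(1−k⁴)/16 with 1−k⁴ = 0.8215, so πd_o³(1−k⁴)/16 = 8851 mm³.
T_allow = 33.57×8851 = 297100 N·mm = 297.1 N·m.

T_allow = 297 N·m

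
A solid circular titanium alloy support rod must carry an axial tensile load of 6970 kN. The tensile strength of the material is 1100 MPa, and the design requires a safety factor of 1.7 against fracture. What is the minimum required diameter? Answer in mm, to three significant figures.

Allowable stress σ_allow = 1100/1.7 = 647.1 MPa.
Required area A = F/σ_allow = 6970000/647.1 = 10770 mm².
A = πd²/4 → d = √(4A/π) = 117.1 mm.

d = 117 mm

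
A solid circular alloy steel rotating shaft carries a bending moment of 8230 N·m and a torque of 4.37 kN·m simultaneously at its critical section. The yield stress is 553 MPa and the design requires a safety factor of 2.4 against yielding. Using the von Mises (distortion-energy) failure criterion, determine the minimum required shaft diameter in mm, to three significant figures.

d = 73.7 mm

σ_allow = σ_y/n = 553/2.4 = 230.4 MPa.
For a solid shaft σ_b = 32M/(πd³) and τ = 16T/(πd³), so the von Mises stress is σ' = (16/πd³)·√(4M²+3T²).
√(4M²+3T²) = √(4×(8.230×10^6)² + 3×(4.370×10^6)²) = 1.812×10^7 N·mm.
d³ = 16×1.812×10^7/(π×230.4) = 400400 mm³.
d = 73.71 mm.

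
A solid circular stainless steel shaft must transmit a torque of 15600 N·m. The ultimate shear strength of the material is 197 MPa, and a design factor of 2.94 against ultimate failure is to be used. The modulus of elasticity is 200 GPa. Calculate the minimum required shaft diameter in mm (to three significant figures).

Allowable shear stress τ_allow = 197/2.94 = 67.01 MPa.
For a solid shaft τ = 16T/(πd³), so d³ = 16T/(π τ_allow) = 16×1.5600×10^7/(π×67.01) = 1.186×10^6 mm³.
d = (1.186×10^6)^(1/3) = 105.8 mm.

d = 106 mm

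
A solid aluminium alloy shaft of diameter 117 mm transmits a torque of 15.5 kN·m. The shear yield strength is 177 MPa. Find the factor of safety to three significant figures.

n = 3.59

τ = 16T/(πd³) = 16×1.5500×10^7/(π×117³) = 49.29 MPa.
n = τ_limit/τ = 177/49.29 = 3.591.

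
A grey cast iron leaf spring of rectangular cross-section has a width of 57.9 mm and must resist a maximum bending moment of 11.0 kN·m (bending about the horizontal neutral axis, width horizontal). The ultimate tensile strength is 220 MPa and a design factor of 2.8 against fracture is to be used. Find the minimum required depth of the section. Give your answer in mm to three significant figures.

h = 120 mm

σ_allow = 220/2.8 = 78.57 MPa.
For a rectangular section σ = 6M/(bh²), so h² = 6M/(b σ_allow) = 6×1.1000×10^7/(57.9×78.57) = 14510 mm².
h = 120.4 mm.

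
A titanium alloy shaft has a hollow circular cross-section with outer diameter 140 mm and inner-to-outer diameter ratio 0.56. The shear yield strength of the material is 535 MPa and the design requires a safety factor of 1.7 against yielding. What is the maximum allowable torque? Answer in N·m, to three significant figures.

τ_allow = 535/1.7 = 314.7 MPa.
For a hollow shaft T_allow = τ_allow·πd_o³(1−k⁴)/16 with 1−k⁴ = 0.9017, so πd_o³(1−k⁴)/16 = 485800 mm³.
T_allow = 314.7×485800 = 1.529×10^8 N·mm = 152900 N·m.

T_allow = 1.53×10^5 N·m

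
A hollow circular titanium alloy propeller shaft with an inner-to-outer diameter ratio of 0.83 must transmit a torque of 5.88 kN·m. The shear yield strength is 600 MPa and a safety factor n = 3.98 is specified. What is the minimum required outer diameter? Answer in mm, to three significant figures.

d_o = 72.3 mm

τ_allow = 600/3.98 = 150.8 MPa.
For a hollow shaft τ = 16T/[πd_o³(1−k⁴)] with k = 0.83, so 1−k⁴ = 0.5254.
d_o³ = 16T/[π τ_allow (1−k⁴)] = 16×5880000/(π×150.8×0.5254) = 378100 mm³.
d_o = 72.31 mm.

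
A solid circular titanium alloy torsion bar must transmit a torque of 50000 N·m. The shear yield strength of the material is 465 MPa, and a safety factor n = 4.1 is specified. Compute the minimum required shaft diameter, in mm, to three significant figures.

d = 131 mm

Allowable shear stress τ_allow = 465/4.1 = 113.4 MPa.
For a solid shaft τ = 16T/(πd³), so d³ = 16T/(π τ_allow) = 16×5.0000×10^7/(π×113.4) = 2.245×10^6 mm³.
d = (2.245×10^6)^(1/3) = 130.9 mm.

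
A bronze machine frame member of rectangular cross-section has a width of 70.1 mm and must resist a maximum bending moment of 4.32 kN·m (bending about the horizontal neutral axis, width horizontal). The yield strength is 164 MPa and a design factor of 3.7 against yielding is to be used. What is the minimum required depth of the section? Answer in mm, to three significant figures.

h = 91.3 mm

σ_allow = 164/3.7 = 44.32 MPa.
For a rectangular section σ = 6M/(bh²), so h² = 6M/(b σ_allow) = 6×4320000/(70.1×44.32) = 8342 mm².
h = 91.34 mm.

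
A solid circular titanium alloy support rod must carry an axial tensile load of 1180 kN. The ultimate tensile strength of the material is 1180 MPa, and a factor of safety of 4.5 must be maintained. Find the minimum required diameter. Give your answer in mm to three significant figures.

Allowable stress σ_allow = 1180/4.5 = 262.2 MPa.
Required area A = F/σ_allow = 1180000/262.2 = 4500 mm².
A = πd²/4 → d = √(4A/π) = 75.69 mm.

d = 75.7 mm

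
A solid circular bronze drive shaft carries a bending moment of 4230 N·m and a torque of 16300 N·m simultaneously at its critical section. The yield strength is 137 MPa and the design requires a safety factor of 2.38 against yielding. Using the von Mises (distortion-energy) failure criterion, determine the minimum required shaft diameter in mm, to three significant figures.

d = 138 mm

σ_allow = σ_y/n = 137/2.38 = 57.56 MPa.
For a solid shaft σ_b = 32M/(πd³) and τ = 16T/(πd³), so the von Mises stress is σ' = (16/πd³)·√(4M²+3T²).
√(4M²+3T²) = √(4×(4.230×10^6)² + 3×(1.630×10^7)²) = 2.947×10^7 N·mm.
d³ = 16×2.947×10^7/(π×57.56) = 2.608×10^6 mm³.
d = 137.6 mm.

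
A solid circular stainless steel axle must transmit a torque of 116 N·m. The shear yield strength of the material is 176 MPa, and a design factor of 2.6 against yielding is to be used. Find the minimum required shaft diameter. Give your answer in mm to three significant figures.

d = 20.6 mm

Allowable shear stress τ_allow = 176/2.6 = 67.69 MPa.
For a solid shaft τ = 16T/(πd³), so d³ = 16T/(π τ_allow) = 16×116000/(π×67.69) = 8727 mm³.
d = (8727)^(1/3) = 20.59 mm.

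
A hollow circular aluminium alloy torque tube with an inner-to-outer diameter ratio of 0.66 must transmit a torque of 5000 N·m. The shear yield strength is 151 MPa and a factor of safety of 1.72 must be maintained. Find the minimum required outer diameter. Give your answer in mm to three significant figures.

τ_allow = 151/1.72 = 87.79 MPa.
For a hollow shaft τ = 16T/[πd_o³(1−k⁴)] with k = 0.66, so 1−k⁴ = 0.8103.
d_o³ = 16T/[π τ_allow (1−k⁴)] = 16×5000000/(π×87.79×0.8103) = 358000 mm³.
d_o = 71.01 mm.

d_o = 71.0 mm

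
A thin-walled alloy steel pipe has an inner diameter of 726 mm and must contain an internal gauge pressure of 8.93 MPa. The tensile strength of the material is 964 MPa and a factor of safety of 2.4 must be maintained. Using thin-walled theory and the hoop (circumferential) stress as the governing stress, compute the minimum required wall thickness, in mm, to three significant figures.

t = 8.07 mm

σ_allow = 964/2.4 = 401.7 MPa.
Hoop stress σ_h = pD/(2t), so t = pD/(2σ_allow) = 8.93×726/(2×401.7) = 8.070 mm.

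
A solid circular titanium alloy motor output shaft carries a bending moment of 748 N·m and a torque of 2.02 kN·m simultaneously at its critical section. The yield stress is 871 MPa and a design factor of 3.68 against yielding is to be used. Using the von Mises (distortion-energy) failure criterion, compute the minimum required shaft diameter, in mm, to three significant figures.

σ_allow = σ_y/n = 871/3.68 = 236.7 MPa.
For a solid shaft σ_b = 32M/(πd³) and τ = 16T/(πd³), so the von Mises stress is σ' = (16/πd³)·√(4M²+3T²).
√(4M²+3T²) = √(4×(748000)² + 3×(2.020×10^6)²) = 3.805×10^6 N·mm.
d³ = 16×3.805×10^6/(π×236.7) = 81880 mm³.
d = 43.42 mm.

d = 43.4 mm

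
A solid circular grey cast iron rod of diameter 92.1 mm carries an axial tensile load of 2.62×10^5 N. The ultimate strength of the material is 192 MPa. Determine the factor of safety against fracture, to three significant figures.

A = πd²/4 = 6662 mm².
σ = F/A = 262000/6662 = 39.33 MPa.
n = 192/39.33 = 4.882.

n = 4.88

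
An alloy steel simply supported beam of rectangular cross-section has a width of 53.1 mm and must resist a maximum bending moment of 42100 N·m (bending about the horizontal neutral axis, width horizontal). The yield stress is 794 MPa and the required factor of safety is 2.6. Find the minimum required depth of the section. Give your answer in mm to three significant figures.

σ_allow = 794/2.6 = 305.4 MPa.
For a rectangular section σ = 6M/(bh²), so h² = 6M/(b σ_allow) = 6×4.2100×10^7/(53.1×305.4) = 15580 mm².
h = 124.8 mm.

h = 125 mm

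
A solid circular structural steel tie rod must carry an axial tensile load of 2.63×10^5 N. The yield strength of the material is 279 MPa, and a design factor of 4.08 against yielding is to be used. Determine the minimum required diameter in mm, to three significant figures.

Allowable stress σ_allow = 279/4.08 = 68.38 MPa.
Required area A = F/σ_allow = 263000/68.38 = 3846 mm².
A = πd²/4 → d = √(4A/π) = 69.98 mm.

d = 70.0 mm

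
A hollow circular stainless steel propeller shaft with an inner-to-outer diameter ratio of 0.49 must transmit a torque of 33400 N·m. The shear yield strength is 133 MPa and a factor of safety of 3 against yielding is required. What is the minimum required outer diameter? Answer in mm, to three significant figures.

τ_allow = 133/3 = 44.33 MPa.
For a hollow shaft τ = 16T/[πd_o³(1−k⁴)] with k = 0.49, so 1−k⁴ = 0.9424.
d_o³ = 16T/[π τ_allow (1−k⁴)] = 16×3.3400×10^7/(π×44.33×0.9424) = 4.072×10^6 mm³.
d_o = 159.7 mm.

d_o = 160 mm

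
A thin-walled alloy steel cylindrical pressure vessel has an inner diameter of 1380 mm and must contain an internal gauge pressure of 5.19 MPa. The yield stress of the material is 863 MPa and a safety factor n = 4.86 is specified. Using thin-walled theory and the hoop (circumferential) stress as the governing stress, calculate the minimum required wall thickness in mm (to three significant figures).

t = 20.2 mm

σ_allow = 863/4.86 = 177.6 MPa.
Hoop stress σ_h = pD/(2t), so t = pD/(2σ_allow) = 5.19×1380/(2×177.6) = 20.17 mm.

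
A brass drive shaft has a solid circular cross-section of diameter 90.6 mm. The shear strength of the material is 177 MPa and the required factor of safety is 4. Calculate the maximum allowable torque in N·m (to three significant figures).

T_allow = 6460 N·m

τ_allow = 177/4 = 44.25 MPa.
For a solid shaft T_allow = τ_allow·πd³/16; πd³/16 = π×90.6³/16 = 146000 mm³.
T_allow = 44.25×146000 = 6.461×10^6 N·mm = 6461 N·m.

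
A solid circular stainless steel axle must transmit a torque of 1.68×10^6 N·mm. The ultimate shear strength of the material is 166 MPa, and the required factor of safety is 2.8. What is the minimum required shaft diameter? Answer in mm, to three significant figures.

Allowable shear stress τ_allow = 166/2.8 = 59.29 MPa.
For a solid shaft τ = 16T/(πd³), so d³ = 16T/(π τ_allow) = 16×1680000/(π×59.29) = 144300 mm³.
d = (144300)^(1/3) = 52.45 mm.

d = 52.5 mm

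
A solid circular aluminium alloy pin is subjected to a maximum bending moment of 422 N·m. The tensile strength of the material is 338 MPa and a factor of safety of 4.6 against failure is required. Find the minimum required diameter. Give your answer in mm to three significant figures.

d = 38.8 mm

σ_allow = 338/4.6 = 73.48 MPa.
For a solid circular section σ = 32M/(πd³), so d³ = 32M/(π σ_allow) = 32×422000/(π×73.48) = 58500 mm³.
d = 38.82 mm.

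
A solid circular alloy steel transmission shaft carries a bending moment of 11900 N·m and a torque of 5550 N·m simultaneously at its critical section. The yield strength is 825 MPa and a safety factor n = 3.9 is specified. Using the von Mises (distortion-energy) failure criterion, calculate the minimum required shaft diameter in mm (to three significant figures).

d = 85.2 mm

σ_allow = σ_y/n = 825/3.9 = 211.5 MPa.
For a solid shaft σ_b = 32M/(πd³) and τ = 16T/(πd³), so the von Mises stress is σ' = (16/πd³)·√(4M²+3T²).
√(4M²+3T²) = √(4×(1.190×10^7)² + 3×(5.550×10^6)²) = 2.567×10^7 N·mm.
d³ = 16×2.567×10^7/(π×211.5) = 618000 mm³.
d = 85.18 mm.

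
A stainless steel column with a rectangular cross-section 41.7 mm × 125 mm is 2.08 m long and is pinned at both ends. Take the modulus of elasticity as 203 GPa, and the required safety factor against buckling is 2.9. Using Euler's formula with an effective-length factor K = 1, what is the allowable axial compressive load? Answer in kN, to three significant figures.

Buckling occurs about the weak axis: I_min = h·b³/12 = 125×41.7³/12 = 755300 mm⁴ (b = 41.7 mm is the smaller dimension).
Effective length L_e = KL = 1×2.08 m = 2080 mm.
Euler critical load P_cr = π²EI/L_e² = π²×203000×755300/2080² = 349800 N.
P_allow = P_cr/n = 349800/2.9 = 120600 N.

P_allow = 121 kN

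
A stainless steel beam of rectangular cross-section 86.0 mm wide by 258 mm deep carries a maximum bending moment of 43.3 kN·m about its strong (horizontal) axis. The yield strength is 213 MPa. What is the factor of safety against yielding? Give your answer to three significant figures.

Section modulus S = bh²/6 = 86.0×258²/6 = 954100 mm³.
σ = M/S = 4.3300×10^7/954100 = 45.38 MPa.
n = 213/45.38 = 4.693.

n = 4.69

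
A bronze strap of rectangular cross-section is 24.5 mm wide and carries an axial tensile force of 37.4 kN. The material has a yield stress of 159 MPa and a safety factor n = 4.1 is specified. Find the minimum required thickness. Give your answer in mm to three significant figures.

t = 39.4 mm

σ_allow = 159/4.1 = 38.78 MPa.
Required area A = F/σ_allow = 37400/38.78 = 964.4 mm².
t = A/w = 964.4/24.5 = 39.36 mm.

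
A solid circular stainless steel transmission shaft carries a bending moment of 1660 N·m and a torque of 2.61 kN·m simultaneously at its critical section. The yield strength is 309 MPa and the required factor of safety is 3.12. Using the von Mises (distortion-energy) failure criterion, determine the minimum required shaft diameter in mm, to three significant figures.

d = 66.1 mm

σ_allow = σ_y/n = 309/3.12 = 99.04 MPa.
For a solid shaft σ_b = 32M/(πd³) and τ = 16T/(πd³), so the von Mises stress is σ' = (16/πd³)·√(4M²+3T²).
√(4M²+3T²) = √(4×(1.660×10^6)² + 3×(2.610×10^6)²) = 5.609×10^6 N·mm.
d³ = 16×5.609×10^6/(π×99.04) = 288400 mm³.
d = 66.07 mm.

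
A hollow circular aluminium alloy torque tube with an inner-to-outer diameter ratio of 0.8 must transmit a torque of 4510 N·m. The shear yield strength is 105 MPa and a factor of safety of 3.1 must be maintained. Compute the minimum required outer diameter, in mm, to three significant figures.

τ_allow = 105/3.1 = 33.87 MPa.
For a hollow shaft τ = 16T/[πd_o³(1−k⁴)] with k = 0.8, so 1−k⁴ = 0.5904.
d_o³ = 16T/[π τ_allow (1−k⁴)] = 16×4510000/(π×33.87×0.5904) = 1.149×10^6 mm³.
d_o = 104.7 mm.

d_o = 105 mm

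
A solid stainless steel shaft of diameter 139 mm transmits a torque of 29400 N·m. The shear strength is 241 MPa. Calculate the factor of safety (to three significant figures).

n = 4.32

τ = 16T/(πd³) = 16×2.9400×10^7/(π×139³) = 55.75 MPa.
n = τ_limit/τ = 241/55.75 = 4.323.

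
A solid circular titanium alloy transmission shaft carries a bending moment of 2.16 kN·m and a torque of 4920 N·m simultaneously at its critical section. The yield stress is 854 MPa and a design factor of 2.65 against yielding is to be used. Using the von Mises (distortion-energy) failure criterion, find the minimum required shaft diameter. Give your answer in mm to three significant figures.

d = 53.2 mm

σ_allow = σ_y/n = 854/2.65 = 322.3 MPa.
For a solid shaft σ_b = 32M/(πd³) and τ = 16T/(πd³), so the von Mises stress is σ' = (16/πd³)·√(4M²+3T²).
√(4M²+3T²) = √(4×(2.160×10^6)² + 3×(4.920×10^6)²) = 9.554×10^6 N·mm.
d³ = 16×9.554×10^6/(π×322.3) = 151000 mm³.
d = 53.25 mm.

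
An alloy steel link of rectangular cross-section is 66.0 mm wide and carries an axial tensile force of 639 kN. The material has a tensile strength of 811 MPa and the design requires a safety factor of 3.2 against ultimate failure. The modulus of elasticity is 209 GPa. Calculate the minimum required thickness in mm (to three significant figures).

σ_allow = 811/3.2 = 253.4 MPa.
Required area A = F/σ_allow = 639000/253.4 = 2521 mm².
t = A/w = 2521/66.0 = 38.20 mm.

t = 38.2 mm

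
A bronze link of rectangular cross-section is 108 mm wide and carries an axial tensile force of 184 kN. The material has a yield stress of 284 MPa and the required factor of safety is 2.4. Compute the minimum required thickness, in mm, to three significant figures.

σ_allow = 284/2.4 = 118.3 MPa.
Required area A = F/σ_allow = 184000/118.3 = 1555 mm².
t = A/w = 1555/108 = 14.40 mm.

t = 14.4 mm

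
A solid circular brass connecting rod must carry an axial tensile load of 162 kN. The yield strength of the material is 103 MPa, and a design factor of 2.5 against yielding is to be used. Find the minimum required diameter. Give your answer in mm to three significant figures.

Allowable stress σ_allow = 103/2.5 = 41.20 MPa.
Required area A = F/σ_allow = 162000/41.20 = 3932 mm².
A = πd²/4 → d = √(4A/π) = 70.76 mm.

d = 70.8 mm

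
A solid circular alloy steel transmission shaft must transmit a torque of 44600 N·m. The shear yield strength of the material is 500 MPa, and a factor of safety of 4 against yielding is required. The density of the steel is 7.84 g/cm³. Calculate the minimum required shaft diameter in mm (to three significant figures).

d = 122 mm

Allowable shear stress τ_allow = 500/4 = 125.0 MPa.
For a solid shaft τ = 16T/(πd³), so d³ = 16T/(π τ_allow) = 16×4.4600×10^7/(π×125.0) = 1.817×10^6 mm³.
d = (1.817×10^6)^(1/3) = 122.0 mm.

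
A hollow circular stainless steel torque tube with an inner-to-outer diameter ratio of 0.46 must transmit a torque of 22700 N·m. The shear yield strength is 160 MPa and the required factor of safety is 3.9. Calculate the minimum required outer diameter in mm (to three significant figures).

τ_allow = 160/3.9 = 41.03 MPa.
For a hollow shaft τ = 16T/[πd_o³(1−k⁴)] with k = 0.46, so 1−k⁴ = 0.9552.
d_o³ = 16T/[π τ_allow (1−k⁴)] = 16×2.2700×10^7/(π×41.03×0.9552) = 2.950×10^6 mm³.
d_o = 143.4 mm.

d_o = 143 mm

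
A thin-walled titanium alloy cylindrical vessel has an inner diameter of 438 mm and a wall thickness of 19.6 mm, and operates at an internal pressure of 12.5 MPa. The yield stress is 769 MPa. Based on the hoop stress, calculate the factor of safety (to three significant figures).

σ_h = pD/(2t) = 12.5×438/(2×19.6) = 139.7 MPa.
n = 769/139.7 = 5.506.

n = 5.51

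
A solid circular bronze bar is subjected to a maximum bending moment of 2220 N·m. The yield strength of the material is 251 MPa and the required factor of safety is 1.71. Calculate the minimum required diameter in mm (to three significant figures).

σ_allow = 251/1.71 = 146.8 MPa.
For a solid circular section σ = 32M/(πd³), so d³ = 32M/(π σ_allow) = 32×2220000/(π×146.8) = 154100 mm³.
d = 53.61 mm.

d = 53.6 mm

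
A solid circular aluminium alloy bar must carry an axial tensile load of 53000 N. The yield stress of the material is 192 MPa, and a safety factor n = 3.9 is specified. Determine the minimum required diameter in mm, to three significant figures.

Allowable stress σ_allow = 192/3.9 = 49.23 MPa.
Required area A = F/σ_allow = 53000/49.23 = 1077 mm².
A = πd²/4 → d = √(4A/π) = 37.02 mm.

d = 37.0 mm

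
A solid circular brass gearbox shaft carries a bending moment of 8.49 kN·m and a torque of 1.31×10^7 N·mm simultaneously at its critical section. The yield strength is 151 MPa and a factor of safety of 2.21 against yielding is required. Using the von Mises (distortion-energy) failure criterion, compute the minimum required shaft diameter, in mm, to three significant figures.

σ_allow = σ_y/n = 151/2.21 = 68.33 MPa.
For a solid shaft σ_b = 32M/(πd³) and τ = 16T/(πd³), so the von Mises stress is σ' = (16/πd³)·√(4M²+3T²).
√(4M²+3T²) = √(4×(8.490×10^6)² + 3×(1.310×10^7)²) = 2.834×10^7 N·mm.
d³ = 16×2.834×10^7/(π×68.33) = 2.112×10^6 mm³.
d = 128.3 mm.

d = 128 mm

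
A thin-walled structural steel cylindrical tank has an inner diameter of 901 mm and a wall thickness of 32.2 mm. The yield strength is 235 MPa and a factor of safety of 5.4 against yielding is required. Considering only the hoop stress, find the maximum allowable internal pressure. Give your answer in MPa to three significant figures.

p_allow = 3.11 MPa

σ_allow = 235/5.4 = 43.52 MPa.
σ_h = pD/(2t) → p_allow = 2σ_allow t/D = 2×43.52×32.2/901 = 3.111 MPa.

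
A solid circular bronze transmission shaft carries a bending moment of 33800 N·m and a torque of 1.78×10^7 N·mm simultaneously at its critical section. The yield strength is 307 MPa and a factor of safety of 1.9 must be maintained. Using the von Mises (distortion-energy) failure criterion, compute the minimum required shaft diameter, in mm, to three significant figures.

σ_allow = σ_y/n = 307/1.9 = 161.6 MPa.
For a solid shaft σ_b = 32M/(πd³) and τ = 16T/(πd³), so the von Mises stress is σ' = (16/πd³)·√(4M²+3T²).
√(4M²+3T²) = √(4×(3.380×10^7)² + 3×(1.780×10^7)²) = 7.430×10^7 N·mm.
d³ = 16×7.430×10^7/(π×161.6) = 2.342×10^6 mm³.
d = 132.8 mm.

d = 133 mm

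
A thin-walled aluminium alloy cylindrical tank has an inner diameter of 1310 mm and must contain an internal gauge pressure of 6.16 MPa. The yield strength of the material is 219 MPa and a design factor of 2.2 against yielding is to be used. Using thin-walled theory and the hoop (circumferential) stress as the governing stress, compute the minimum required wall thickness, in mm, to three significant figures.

t = 40.5 mm

σ_allow = 219/2.2 = 99.55 MPa.
Hoop stress σ_h = pD/(2t), so t = pD/(2σ_allow) = 6.16×1310/(2×99.55) = 40.53 mm.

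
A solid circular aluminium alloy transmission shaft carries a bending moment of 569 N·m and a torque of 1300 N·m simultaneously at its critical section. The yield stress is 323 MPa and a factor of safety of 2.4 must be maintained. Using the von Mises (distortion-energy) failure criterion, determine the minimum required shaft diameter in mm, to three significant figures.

σ_allow = σ_y/n = 323/2.4 = 134.6 MPa.
For a solid shaft σ_b = 32M/(πd³) and τ = 16T/(πd³), so the von Mises stress is σ' = (16/πd³)·√(4M²+3T²).
√(4M²+3T²) = √(4×(569000)² + 3×(1.300×10^6)²) = 2.523×10^6 N·mm.
d³ = 16×2.523×10^6/(π×134.6) = 95470 mm³.
d = 45.70 mm.

d = 45.7 mm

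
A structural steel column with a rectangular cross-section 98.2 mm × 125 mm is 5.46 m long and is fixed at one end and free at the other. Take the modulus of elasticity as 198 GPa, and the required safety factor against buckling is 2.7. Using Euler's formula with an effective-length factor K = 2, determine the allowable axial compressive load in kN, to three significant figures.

P_allow = 59.9 kN

Buckling occurs about the weak axis: I_min = h·b³/12 = 125×98.2³/12 = 9.864×10^6 mm⁴ (b = 98.2 mm is the smaller dimension).
Effective length L_e = KL = 2×5.46 m = 10920 mm.
Euler critical load P_cr = π²EI/L_e² = π²×198000×9.864×10^6/10920² = 161700 N.
P_allow = P_cr/n = 161700/2.7 = 59870 N.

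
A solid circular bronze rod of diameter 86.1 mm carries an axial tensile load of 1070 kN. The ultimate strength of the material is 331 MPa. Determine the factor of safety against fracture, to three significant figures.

A = πd²/4 = 5822 mm².
σ = F/A = 1070000/5822 = 183.8 MPa.
n = 331/183.8 = 1.801.

n = 1.80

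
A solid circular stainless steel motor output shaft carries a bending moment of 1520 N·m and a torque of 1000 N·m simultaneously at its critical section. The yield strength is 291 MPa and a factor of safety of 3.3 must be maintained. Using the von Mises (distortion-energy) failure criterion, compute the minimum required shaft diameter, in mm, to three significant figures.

σ_allow = σ_y/n = 291/3.3 = 88.18 MPa.
For a solid shaft σ_b = 32M/(πd³) and τ = 16T/(πd³), so the von Mises stress is σ' = (16/πd³)·√(4M²+3T²).
√(4M²+3T²) = √(4×(1.520×10^6)² + 3×(1.000×10^6)²) = 3.499×10^6 N·mm.
d³ = 16×3.499×10^6/(π×88.18) = 202100 mm³.
d = 58.68 mm.

d = 58.7 mm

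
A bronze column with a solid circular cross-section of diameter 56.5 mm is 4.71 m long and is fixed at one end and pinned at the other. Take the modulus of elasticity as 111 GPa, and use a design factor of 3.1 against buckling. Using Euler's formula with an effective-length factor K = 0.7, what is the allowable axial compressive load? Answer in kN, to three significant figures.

I = πd⁴/64 = π×56.5⁴/64 = 500200 mm⁴.
Effective length L_e = KL = 0.7×4.71 m = 3297 mm.
Euler critical load P_cr = π²EI/L_e² = π²×111000×500200/3297² = 50410 N.
P_allow = P_cr/n = 50410/3.1 = 16260 N.

P_allow = 16.3 kN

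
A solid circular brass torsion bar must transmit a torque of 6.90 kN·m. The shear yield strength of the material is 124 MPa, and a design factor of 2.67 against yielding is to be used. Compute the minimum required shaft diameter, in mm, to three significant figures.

Allowable shear stress τ_allow = 124/2.67 = 46.44 MPa.
For a solid shaft τ = 16T/(πd³), so d³ = 16T/(π τ_allow) = 16×6900000/(π×46.44) = 756700 mm³.
d = (756700)^(1/3) = 91.12 mm.

d = 91.1 mm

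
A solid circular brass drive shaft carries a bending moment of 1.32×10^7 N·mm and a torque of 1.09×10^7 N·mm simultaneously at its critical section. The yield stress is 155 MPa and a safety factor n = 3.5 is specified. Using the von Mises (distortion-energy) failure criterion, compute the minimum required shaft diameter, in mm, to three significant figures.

σ_allow = σ_y/n = 155/3.5 = 44.29 MPa.
For a solid shaft σ_b = 32M/(πd³) and τ = 16T/(πd³), so the von Mises stress is σ' = (16/πd³)·√(4M²+3T²).
√(4M²+3T²) = √(4×(1.320×10^7)² + 3×(1.090×10^7)²) = 3.246×10^7 N·mm.
d³ = 16×3.246×10^7/(π×44.29) = 3.733×10^6 mm³.
d = 155.1 mm.

d = 155 mm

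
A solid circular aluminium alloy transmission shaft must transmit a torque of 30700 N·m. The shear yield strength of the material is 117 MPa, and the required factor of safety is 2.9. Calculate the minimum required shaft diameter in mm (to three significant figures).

Allowable shear stress τ_allow = 117/2.9 = 40.34 MPa.
For a solid shaft τ = 16T/(πd³), so d³ = 16T/(π τ_allow) = 16×3.0700×10^7/(π×40.34) = 3.875×10^6 mm³.
d = (3.875×10^6)^(1/3) = 157.1 mm.

d = 157 mm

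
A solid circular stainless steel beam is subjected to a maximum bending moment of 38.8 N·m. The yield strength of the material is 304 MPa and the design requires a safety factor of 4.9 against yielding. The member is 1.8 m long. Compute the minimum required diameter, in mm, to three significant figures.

d = 18.5 mm

σ_allow = 304/4.9 = 62.04 MPa.
For a solid circular section σ = 32M/(πd³), so d³ = 32M/(π σ_allow) = 32×38800/(π×62.04) = 6370 mm³.
d = 18.54 mm.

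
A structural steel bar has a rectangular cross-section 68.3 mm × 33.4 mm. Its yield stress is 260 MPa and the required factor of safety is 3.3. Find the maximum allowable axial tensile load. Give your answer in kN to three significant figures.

σ_allow = 260/3.3 = 78.79 MPa.
A = 68.3×33.4 = 2281 mm².
F_allow = σ_allow × A = 78.79×2281 = 179700 N.

F_allow = 180 kN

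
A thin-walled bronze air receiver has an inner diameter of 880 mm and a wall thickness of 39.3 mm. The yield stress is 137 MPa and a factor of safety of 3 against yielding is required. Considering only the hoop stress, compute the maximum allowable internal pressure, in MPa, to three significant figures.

p_allow = 4.08 MPa

σ_allow = 137/3 = 45.67 MPa.
σ_h = pD/(2t) → p_allow = 2σ_allow t/D = 2×45.67×39.3/880 = 4.079 MPa.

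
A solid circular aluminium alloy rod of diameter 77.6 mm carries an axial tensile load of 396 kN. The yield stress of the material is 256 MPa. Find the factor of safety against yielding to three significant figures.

n = 3.06

A = πd²/4 = 4729 mm².
σ = F/A = 396000/4729 = 83.73 MPa.
n = 256/83.73 = 3.057.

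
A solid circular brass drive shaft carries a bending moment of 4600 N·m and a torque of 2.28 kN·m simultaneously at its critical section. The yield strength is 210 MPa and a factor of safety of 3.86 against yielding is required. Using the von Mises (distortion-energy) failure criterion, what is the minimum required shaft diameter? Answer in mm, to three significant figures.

d = 97.9 mm

σ_allow = σ_y/n = 210/3.86 = 54.40 MPa.
For a solid shaft σ_b = 32M/(πd³) and τ = 16T/(πd³), so the von Mises stress is σ' = (16/πd³)·√(4M²+3T²).
√(4M²+3T²) = √(4×(4.600×10^6)² + 3×(2.280×10^6)²) = 1.001×10^7 N·mm.
d³ = 16×1.001×10^7/(π×54.40) = 937200 mm³.
d = 97.86 mm.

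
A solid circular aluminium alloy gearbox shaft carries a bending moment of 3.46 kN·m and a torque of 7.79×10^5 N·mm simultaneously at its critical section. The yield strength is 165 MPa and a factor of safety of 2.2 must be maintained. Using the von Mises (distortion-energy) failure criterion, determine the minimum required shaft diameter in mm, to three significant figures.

d = 78.2 mm

σ_allow = σ_y/n = 165/2.2 = 75.00 MPa.
For a solid shaft σ_b = 32M/(πd³) and τ = 16T/(πd³), so the von Mises stress is σ' = (16/πd³)·√(4M²+3T²).
√(4M²+3T²) = √(4×(3.460×10^6)² + 3×(779000)²) = 7.050×10^6 N·mm.
d³ = 16×7.050×10^6/(π×75.00) = 478800 mm³.
d = 78.23 mm.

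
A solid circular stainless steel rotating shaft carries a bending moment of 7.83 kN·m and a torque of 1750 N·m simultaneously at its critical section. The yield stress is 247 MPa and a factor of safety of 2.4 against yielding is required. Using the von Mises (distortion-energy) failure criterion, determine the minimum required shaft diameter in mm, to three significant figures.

σ_allow = σ_y/n = 247/2.4 = 102.9 MPa.
For a solid shaft σ_b = 32M/(πd³) and τ = 16T/(πd³), so the von Mises stress is σ' = (16/πd³)·√(4M²+3T²).
√(4M²+3T²) = √(4×(7.830×10^6)² + 3×(1.750×10^6)²) = 1.595×10^7 N·mm.
d³ = 16×1.595×10^7/(π×102.9) = 789300 mm³.
d = 92.42 mm.

d = 92.4 mm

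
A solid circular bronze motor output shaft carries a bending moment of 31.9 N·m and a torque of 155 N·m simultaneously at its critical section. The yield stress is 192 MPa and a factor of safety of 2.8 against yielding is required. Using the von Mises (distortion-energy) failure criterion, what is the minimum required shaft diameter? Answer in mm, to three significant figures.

d = 27.4 mm

σ_allow = σ_y/n = 192/2.8 = 68.57 MPa.
For a solid shaft σ_b = 32M/(πd³) and τ = 16T/(πd³), so the von Mises stress is σ' = (16/πd³)·√(4M²+3T²).
√(4M²+3T²) = √(4×(31900)² + 3×(155000)²) = 275900 N·mm.
d³ = 16×275900/(π×68.57) = 20500 mm³.
d = 27.37 mm.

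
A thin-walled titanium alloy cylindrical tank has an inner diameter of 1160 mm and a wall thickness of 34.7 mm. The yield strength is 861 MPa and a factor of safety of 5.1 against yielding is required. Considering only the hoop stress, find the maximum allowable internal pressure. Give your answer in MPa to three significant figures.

p_allow = 10.1 MPa

σ_allow = 861/5.1 = 168.8 MPa.
σ_h = pD/(2t) → p_allow = 2σ_allow t/D = 2×168.8×34.7/1160 = 10.10 MPa.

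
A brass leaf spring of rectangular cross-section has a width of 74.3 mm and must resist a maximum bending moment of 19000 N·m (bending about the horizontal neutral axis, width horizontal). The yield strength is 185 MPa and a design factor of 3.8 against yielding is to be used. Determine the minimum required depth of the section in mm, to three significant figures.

h = 178 mm

σ_allow = 185/3.8 = 48.68 MPa.
For a rectangular section σ = 6M/(bh²), so h² = 6M/(b σ_allow) = 6×1.9000×10^7/(74.3×48.68) = 31520 mm².
h = 177.5 mm.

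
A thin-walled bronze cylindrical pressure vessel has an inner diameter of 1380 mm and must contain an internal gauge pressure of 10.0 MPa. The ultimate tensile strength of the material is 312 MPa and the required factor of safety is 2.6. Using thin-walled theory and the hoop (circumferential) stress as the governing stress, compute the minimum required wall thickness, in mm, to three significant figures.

t = 57.5 mm

σ_allow = 312/2.6 = 120.0 MPa.
Hoop stress σ_h = pD/(2t), so t = pD/(2σ_allow) = 10.0×1380/(2×120.0) = 57.50 mm.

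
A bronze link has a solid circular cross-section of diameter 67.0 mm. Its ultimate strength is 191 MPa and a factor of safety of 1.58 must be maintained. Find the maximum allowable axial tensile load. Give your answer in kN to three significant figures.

F_allow = 426 kN

σ_allow = 191/1.58 = 120.9 MPa.
A = πd²/4 = π×67.0²/4 = 3526 mm².
F_allow = σ_allow × A = 120.9×3526 = 426200 N.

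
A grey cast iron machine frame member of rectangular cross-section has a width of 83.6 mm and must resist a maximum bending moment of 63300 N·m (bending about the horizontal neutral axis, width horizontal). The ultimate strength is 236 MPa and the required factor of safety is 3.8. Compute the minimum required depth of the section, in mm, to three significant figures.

σ_allow = 236/3.8 = 62.11 MPa.
For a rectangular section σ = 6M/(bh²), so h² = 6M/(b σ_allow) = 6×6.3300×10^7/(83.6×62.11) = 73150 mm².
h = 270.5 mm.

h = 270 mm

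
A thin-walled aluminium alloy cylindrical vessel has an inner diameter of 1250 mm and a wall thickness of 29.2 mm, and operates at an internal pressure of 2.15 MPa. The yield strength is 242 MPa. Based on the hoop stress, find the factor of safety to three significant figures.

n = 5.26

σ_h = pD/(2t) = 2.15×1250/(2×29.2) = 46.02 MPa.
n = 242/46.02 = 5.259.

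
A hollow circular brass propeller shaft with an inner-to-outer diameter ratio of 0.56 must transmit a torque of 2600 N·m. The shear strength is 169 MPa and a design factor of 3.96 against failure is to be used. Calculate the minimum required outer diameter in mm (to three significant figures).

τ_allow = 169/3.96 = 42.68 MPa.
For a hollow shaft τ = 16T/[πd_o³(1−k⁴)] with k = 0.56, so 1−k⁴ = 0.9017.
d_o³ = 16T/[π τ_allow (1−k⁴)] = 16×2600000/(π×42.68×0.9017) = 344100 mm³.
d_o = 70.08 mm.

d_o = 70.1 mm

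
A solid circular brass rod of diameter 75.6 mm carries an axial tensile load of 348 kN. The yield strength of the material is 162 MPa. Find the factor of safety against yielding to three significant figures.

n = 2.09

A = πd²/4 = 4489 mm².
σ = F/A = 348000/4489 = 77.53 MPa.
n = 162/77.53 = 2.090.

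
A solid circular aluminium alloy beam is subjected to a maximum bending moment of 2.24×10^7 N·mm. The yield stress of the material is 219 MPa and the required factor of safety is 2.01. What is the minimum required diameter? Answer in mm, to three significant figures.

d = 128 mm

σ_allow = 219/2.01 = 109.0 MPa.
For a solid circular section σ = 32M/(πd³), so d³ = 32M/(π σ_allow) = 32×2.2400×10^7/(π×109.0) = 2.094×10^6 mm³.
d = 127.9 mm.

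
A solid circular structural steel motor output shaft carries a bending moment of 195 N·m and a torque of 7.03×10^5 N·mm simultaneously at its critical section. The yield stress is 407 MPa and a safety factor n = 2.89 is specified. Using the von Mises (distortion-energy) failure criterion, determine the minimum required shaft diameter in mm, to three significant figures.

d = 35.9 mm

σ_allow = σ_y/n = 407/2.89 = 140.8 MPa.
For a solid shaft σ_b = 32M/(πd³) and τ = 16T/(πd³), so the von Mises stress is σ' = (16/πd³)·√(4M²+3T²).
√(4M²+3T²) = √(4×(195000)² + 3×(703000)²) = 1.279×10^6 N·mm.
d³ = 16×1.279×10^6/(π×140.8) = 46240 mm³.
d = 35.89 mm.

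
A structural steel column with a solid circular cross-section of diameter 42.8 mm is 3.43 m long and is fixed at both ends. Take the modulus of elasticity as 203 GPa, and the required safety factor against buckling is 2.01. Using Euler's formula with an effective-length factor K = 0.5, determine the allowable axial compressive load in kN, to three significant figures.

P_allow = 55.8 kN

I = πd⁴/64 = π×42.8⁴/64 = 164700 mm⁴.
Effective length L_e = KL = 0.5×3.43 m = 1715 mm.
Euler critical load P_cr = π²EI/L_e² = π²×203000×164700/1715² = 112200 N.
P_allow = P_cr/n = 112200/2.01 = 55820 N.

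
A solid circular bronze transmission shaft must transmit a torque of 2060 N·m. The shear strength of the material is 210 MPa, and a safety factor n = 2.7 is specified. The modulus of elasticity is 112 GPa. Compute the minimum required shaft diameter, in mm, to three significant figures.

Allowable shear stress τ_allow = 210/2.7 = 77.78 MPa.
For a solid shaft τ = 16T/(πd³), so d³ = 16T/(π τ_allow) = 16×2060000/(π×77.78) = 134900 mm³.
d = (134900)^(1/3) = 51.29 mm.

d = 51.3 mm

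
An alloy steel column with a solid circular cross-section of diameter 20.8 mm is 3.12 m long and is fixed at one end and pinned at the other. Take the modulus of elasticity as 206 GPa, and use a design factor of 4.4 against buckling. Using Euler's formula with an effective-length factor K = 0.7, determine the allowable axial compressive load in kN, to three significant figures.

P_allow = 0.890 kN

I = πd⁴/64 = π×20.8⁴/64 = 9188 mm⁴.
Effective length L_e = KL = 0.7×3.12 m = 2184 mm.
Euler critical load P_cr = π²EI/L_e² = π²×206000×9188/2184² = 3916 N.
P_allow = P_cr/n = 3916/4.4 = 890.1 N.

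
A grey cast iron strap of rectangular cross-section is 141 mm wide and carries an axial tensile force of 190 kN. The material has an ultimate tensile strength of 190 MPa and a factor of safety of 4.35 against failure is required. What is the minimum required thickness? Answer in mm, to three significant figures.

σ_allow = 190/4.35 = 43.68 MPa.
Required area A = F/σ_allow = 190000/43.68 = 4350 mm².
t = A/w = 4350/141 = 30.85 mm.

t = 30.9 mm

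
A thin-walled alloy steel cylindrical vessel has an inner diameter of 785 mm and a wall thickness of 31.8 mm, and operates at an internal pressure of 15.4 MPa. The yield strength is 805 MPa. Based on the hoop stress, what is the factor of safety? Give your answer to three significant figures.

σ_h = pD/(2t) = 15.4×785/(2×31.8) = 190.1 MPa.
n = 805/190.1 = 4.235.

n = 4.24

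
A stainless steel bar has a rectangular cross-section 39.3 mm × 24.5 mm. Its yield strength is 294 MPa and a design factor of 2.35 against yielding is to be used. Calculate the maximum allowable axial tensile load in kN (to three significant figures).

σ_allow = 294/2.35 = 125.1 MPa.
A = 39.3×24.5 = 962.8 mm².
F_allow = σ_allow × A = 125.1×962.8 = 120500 N.

F_allow = 120 kN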